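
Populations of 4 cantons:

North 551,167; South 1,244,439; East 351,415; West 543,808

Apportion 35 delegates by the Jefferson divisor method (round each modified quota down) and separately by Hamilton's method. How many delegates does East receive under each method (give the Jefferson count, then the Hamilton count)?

Jefferson: North 7, South 17, East 4, West 7.
Hamilton: North 7, South 16, East 5, West 7.
East gets 4 under Jefferson and 5 under Hamilton.

4 and 5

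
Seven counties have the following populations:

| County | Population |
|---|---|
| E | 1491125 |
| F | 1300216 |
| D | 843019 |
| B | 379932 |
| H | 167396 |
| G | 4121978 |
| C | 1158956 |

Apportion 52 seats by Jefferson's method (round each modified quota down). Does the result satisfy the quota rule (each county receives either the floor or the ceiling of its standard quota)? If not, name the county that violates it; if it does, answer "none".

G

Standard quotas: E 8.194, F 7.145, D 4.633, B 2.088, H 0.920, G 22.652, C 6.369.
Jefferson allocation: E 8, F 7, D 5, B 2, H 0, G 24, C 6.
G has quota 22.652 (lower 22, upper 23) but receives 24 — outside the quota interval.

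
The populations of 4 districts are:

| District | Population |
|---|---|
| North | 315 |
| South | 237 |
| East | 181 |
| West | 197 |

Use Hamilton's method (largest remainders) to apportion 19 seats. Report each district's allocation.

Standard divisor: 930 ÷ 19 ≈ 48.947.
Standard quotas: North 6.435, South 4.842, East 3.698, West 4.025.
Lower quotas: North 6, South 4, East 3, West 4 (sum 17, leaving 2 seats).
Remainders in descending order: South 0.842, East 0.698, North 0.435, West 0.025.
The surplus seats go to South, East.

North=6, South=5, East=4, West=4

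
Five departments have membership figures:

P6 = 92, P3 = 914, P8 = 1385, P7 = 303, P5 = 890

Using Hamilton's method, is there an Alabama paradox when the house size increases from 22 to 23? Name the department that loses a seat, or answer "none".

P6

At 22 seats: P6 1, P3 6, P8 8, P7 2, P5 5.
At 23 seats: P6 0, P3 6, P8 9, P7 2, P5 6.
P6 drops from 1 to 0.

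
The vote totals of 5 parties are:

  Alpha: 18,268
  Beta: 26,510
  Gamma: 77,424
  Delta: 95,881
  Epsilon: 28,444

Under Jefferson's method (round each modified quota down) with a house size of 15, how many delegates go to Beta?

Standard divisor 246527/15 ≈ 16435.133; standard quotas: Alpha 1.112, Beta 1.613, Gamma 4.711, Delta 5.834, Epsilon 1.731.
Rounding down gives 1, 1, 4, 5, 1 = 12 seats, so the divisor must be adjusted.
With modified divisor 14000: modified quotas Alpha 1.305, Beta 1.894, Gamma 5.530, Delta 6.849, Epsilon 2.032.
Rounding down: Alpha 1, Beta 1, Gamma 5, Delta 6, Epsilon 2 (total 15).
Beta receives 1.

1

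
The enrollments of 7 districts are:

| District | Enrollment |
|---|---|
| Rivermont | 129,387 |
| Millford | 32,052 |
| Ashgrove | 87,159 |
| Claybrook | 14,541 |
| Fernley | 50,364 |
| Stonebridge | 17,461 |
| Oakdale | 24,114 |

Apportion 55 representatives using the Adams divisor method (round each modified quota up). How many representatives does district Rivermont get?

19

Standard divisor 355078/55 ≈ 6455.964; standard quotas: Rivermont 20.041, Millford 4.965, Ashgrove 13.501, Claybrook 2.252, Fernley 7.801, Stonebridge 2.705, Oakdale 3.735.
Rounding up gives 21, 5, 14, 3, 8, 3, 4 = 58 seats, so the divisor must be adjusted.
With modified divisor 7000: modified quotas Rivermont 18.484, Millford 4.579, Ashgrove 12.451, Claybrook 2.077, Fernley 7.195, Stonebridge 2.494, Oakdale 3.445.
Rounding up: Rivermont 19, Millford 5, Ashgrove 13, Claybrook 3, Fernley 8, Stonebridge 3, Oakdale 4 (total 55).
Rivermont receives 19.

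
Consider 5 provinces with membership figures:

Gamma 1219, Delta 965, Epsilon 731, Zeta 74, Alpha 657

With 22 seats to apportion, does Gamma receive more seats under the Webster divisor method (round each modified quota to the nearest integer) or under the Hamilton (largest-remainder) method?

Webster: Gamma 8, Delta 6, Epsilon 4, Zeta 0, Alpha 4.
Hamilton: Gamma 7, Delta 6, Epsilon 4, Zeta 1, Alpha 4.
Gamma gets 8 under Webster and 7 under Hamilton.

Webster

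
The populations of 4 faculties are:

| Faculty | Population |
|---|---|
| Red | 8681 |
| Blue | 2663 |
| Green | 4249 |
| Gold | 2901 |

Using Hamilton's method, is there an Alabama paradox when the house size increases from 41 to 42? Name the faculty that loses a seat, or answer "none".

Gold

At 41 seats: Red 19, Blue 6, Green 9, Gold 7.
At 42 seats: Red 20, Blue 6, Green 10, Gold 6.
Gold drops from 7 to 6.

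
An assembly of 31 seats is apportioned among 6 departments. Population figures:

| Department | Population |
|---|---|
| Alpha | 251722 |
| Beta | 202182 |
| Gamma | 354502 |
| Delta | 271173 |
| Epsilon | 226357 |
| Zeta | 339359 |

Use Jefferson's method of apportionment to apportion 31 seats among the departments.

Alpha 5, Beta 4, Gamma 7, Delta 5, Epsilon 4, Zeta 6

Standard divisor 1645295/31 ≈ 53074.032; standard quotas: Alpha 4.743, Beta 3.809, Gamma 6.679, Delta 5.109, Epsilon 4.265, Zeta 6.394.
Rounding down gives 4, 3, 6, 5, 4, 6 = 28 seats, so the divisor must be adjusted.
With modified divisor 49400: modified quotas Alpha 5.096, Beta 4.093, Gamma 7.176, Delta 5.489, Epsilon 4.582, Zeta 6.870.
Rounding down: Alpha 5, Beta 4, Gamma 7, Delta 5, Epsilon 4, Zeta 6 (total 31).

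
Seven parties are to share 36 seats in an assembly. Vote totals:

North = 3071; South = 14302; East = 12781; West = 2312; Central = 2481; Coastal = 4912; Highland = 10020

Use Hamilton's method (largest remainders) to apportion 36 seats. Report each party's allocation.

North 2, South 10, East 9, West 2, Central 2, Coastal 4, Highland 7

Total 49879; standard divisor 49879/36 ≈ 1385.528.
Standard quotas: North 2.2165, South 10.3224, East 9.2246, West 1.6687, Central 1.7907, Coastal 3.5452, Highland 7.2319.
Lower quotas: North 2, South 10, East 9, West 1, Central 1, Coastal 3, Highland 7 (sum 33, leaving 3 seats).
Remainders in descending order: Central 0.7907, West 0.6687, Coastal 0.5452, South 0.3224, Highland 0.2319, East 0.2246, North 0.2165.
Largest remainders: Central, West, Coastal receive the extra seats.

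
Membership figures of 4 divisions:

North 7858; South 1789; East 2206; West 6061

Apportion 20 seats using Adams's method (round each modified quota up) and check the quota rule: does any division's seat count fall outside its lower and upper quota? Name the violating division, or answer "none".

none

Standard quotas: North 8.773, South 1.997, East 2.463, West 6.767.
Adams allocation: North 8, South 2, East 3, West 7.
Every allocation lies between the lower and upper quota.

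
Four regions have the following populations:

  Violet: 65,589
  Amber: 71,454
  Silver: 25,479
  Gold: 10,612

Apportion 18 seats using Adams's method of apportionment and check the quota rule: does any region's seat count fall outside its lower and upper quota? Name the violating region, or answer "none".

Standard quotas: Violet 6.819, Amber 7.429, Silver 2.649, Gold 1.103.
Adams allocation: Violet 7, Amber 7, Silver 3, Gold 1.
Every allocation lies between the lower and upper quota.

none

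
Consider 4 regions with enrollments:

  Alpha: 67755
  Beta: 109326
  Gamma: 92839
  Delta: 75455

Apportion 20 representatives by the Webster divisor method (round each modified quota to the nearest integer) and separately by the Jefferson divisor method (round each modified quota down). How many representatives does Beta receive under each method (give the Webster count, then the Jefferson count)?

Webster: Alpha 4, Beta 6, Gamma 6, Delta 4.
Jefferson: Alpha 4, Beta 7, Gamma 5, Delta 4.
Beta gets 6 under Webster and 7 under Jefferson.

6 and 7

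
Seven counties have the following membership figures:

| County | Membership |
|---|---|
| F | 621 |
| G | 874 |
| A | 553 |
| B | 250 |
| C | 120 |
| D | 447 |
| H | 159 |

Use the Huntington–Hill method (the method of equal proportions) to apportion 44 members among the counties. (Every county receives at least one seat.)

F: 9; G: 13; A: 8; B: 4; C: 2; D: 6; H: 2

With divisor 69: modified quotas F 9.000, G 12.667, A 8.014, B 3.623, C 1.739, D 6.478, H 2.304.
Geometric-mean thresholds: F √(9·10)=9.487, G √(12·13)=12.490, A √(8·9)=8.485, B √(3·4)=3.464, C √(1·2)=1.414, D √(6·7)=6.481, H √(2·3)=2.449.
Each quota rounded against its threshold gives F 9, G 13, A 8, B 4, C 2, D 6, H 2 (total 44).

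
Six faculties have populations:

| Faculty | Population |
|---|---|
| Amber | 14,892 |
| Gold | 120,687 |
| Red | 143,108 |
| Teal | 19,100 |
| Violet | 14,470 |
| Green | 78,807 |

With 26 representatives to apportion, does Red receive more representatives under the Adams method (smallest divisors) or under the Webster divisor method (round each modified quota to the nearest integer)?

Webster

Adams: Amber 1, Gold 8, Red 9, Teal 2, Violet 1, Green 5.
Webster: Amber 1, Gold 8, Red 10, Teal 1, Violet 1, Green 5.
Red gets 9 under Adams and 10 under Webster.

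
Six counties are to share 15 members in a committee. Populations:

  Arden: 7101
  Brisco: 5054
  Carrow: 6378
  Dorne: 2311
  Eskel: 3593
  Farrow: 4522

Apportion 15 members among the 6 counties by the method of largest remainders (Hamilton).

Standard divisor: 28959 ÷ 15 ≈ 1930.6.
Standard quotas: Arden 3.6781, Brisco 2.6178, Carrow 3.3036, Dorne 1.1970, Eskel 1.8611, Farrow 2.3423.
Lower quotas: Arden 3, Brisco 2, Carrow 3, Dorne 1, Eskel 1, Farrow 2 (sum 12, leaving 3 seats).
Remainders in descending order: Eskel 0.8611, Arden 0.6781, Brisco 0.6178, Farrow 0.3423, Carrow 0.3036, Dorne 0.1970.
The surplus seats go to Eskel, Arden, Brisco.

Arden: 4; Brisco: 3; Carrow: 3; Dorne: 1; Eskel: 2; Farrow: 2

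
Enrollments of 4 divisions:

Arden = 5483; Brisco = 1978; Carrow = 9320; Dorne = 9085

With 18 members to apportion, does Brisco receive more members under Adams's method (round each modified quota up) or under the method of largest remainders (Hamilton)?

Adams

Adams: Arden 4, Brisco 2, Carrow 6, Dorne 6.
Hamilton: Arden 4, Brisco 1, Carrow 7, Dorne 6.
Brisco gets 2 under Adams and 1 under Hamilton.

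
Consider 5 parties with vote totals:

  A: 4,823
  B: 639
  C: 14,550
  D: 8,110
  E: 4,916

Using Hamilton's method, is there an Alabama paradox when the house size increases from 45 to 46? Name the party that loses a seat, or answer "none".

At 45 seats: A 6, B 1, C 20, D 11, E 7.
At 46 seats: A 7, B 1, C 20, D 11, E 7.
No party's allocation decreased.

none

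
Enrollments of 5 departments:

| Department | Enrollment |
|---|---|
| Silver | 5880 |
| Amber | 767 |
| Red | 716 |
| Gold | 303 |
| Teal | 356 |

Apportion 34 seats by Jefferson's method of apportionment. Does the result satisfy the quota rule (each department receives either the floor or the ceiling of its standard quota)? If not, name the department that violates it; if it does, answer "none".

Standard quotas: Silver 24.921, Amber 3.251, Red 3.035, Gold 1.284, Teal 1.509.
Jefferson allocation: Silver 26, Amber 3, Red 3, Gold 1, Teal 1.
Silver has quota 24.921 (lower 24, upper 25) but receives 26 — outside the quota interval.

Silver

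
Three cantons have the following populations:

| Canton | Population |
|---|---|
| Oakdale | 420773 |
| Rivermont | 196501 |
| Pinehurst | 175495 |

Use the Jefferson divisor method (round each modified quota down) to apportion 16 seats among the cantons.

Oakdale 9, Rivermont 4, Pinehurst 3

Standard divisor 792769/16 ≈ 49548.062; standard quotas: Oakdale 8.492, Rivermont 3.966, Pinehurst 3.542.
Rounding down gives 8, 3, 3 = 14 seats, so the divisor must be adjusted.
With modified divisor 45300: modified quotas Oakdale 9.289, Rivermont 4.338, Pinehurst 3.874.
Rounding down: Oakdale 9, Rivermont 4, Pinehurst 3 (total 16).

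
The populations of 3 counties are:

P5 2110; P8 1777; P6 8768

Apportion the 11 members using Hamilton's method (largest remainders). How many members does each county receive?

P5 2, P8 1, P6 8

The standard divisor is 12655/11 ≈ 1150.455.
Standard quotas: P5 1.8341, P8 1.5446, P6 7.6213.
Lower quotas: P5 1, P8 1, P6 7 (sum 9, leaving 2 seats).
Remainders in descending order: P5 0.8341, P6 0.6213, P8 0.5446.
The surplus seats go to P5, P6.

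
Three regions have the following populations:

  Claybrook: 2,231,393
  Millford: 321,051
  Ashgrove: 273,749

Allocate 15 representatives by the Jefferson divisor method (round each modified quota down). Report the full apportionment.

Claybrook 13, Millford 1, Ashgrove 1

Standard divisor 2826193/15 ≈ 188412.867; standard quotas: Claybrook 11.843, Millford 1.704, Ashgrove 1.453.
Rounding down gives 11, 1, 1 = 13 seats, so the divisor must be adjusted.
With modified divisor 166100: modified quotas Claybrook 13.434, Millford 1.933, Ashgrove 1.648.
Rounding down: Claybrook 13, Millford 1, Ashgrove 1 (total 15).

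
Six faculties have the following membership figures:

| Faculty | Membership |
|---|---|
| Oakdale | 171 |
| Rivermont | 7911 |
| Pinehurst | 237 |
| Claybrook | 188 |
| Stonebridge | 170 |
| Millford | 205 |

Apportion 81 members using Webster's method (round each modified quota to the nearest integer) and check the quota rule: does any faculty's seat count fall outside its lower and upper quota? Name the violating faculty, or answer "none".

Standard quotas: Oakdale 1.559, Rivermont 72.145, Pinehurst 2.161, Claybrook 1.714, Stonebridge 1.550, Millford 1.870.
Webster allocation: Oakdale 2, Rivermont 71, Pinehurst 2, Claybrook 2, Stonebridge 2, Millford 2.
Rivermont has quota 72.145 (lower 72, upper 73) but receives 71 — outside the quota interval.

Rivermont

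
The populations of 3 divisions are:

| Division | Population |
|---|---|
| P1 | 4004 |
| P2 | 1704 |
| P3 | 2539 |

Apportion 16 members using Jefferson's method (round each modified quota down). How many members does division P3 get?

5

Standard divisor 8247/16 ≈ 515.438; standard quotas: P1 7.768, P2 3.306, P3 4.926.
Rounding down gives 7, 3, 4 = 14 seats, so the divisor must be adjusted.
With modified divisor 470: modified quotas P1 8.519, P2 3.626, P3 5.402.
Rounding down: P1 8, P2 3, P3 5 (total 16).
P3 receives 5.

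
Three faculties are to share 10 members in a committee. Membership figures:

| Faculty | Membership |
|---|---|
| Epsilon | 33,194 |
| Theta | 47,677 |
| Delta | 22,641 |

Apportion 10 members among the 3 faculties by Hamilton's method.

Epsilon: 3, Theta: 5, Delta: 2

Total 103512; standard divisor 103512/10 ≈ 10351.2.
Standard quotas: Epsilon 3.2068, Theta 4.6059, Delta 2.1873.
Lower quotas: Epsilon 3, Theta 4, Delta 2 (sum 9, leaving 1 seat).
Remainders in descending order: Theta 0.6059, Epsilon 0.2068, Delta 0.1873.
Largest remainder: Theta receives the extra seat.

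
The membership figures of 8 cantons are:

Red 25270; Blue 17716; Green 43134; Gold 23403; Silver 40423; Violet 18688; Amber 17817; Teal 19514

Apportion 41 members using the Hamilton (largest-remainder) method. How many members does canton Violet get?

Standard divisor: 205965 ÷ 41 ≈ 5023.537.
Standard quotas: Red 5.0303, Blue 3.5266, Green 8.5864, Gold 4.6587, Silver 8.0467, Violet 3.7201, Amber 3.5467, Teal 3.8845.
Lower quotas: Red 5, Blue 3, Green 8, Gold 4, Silver 8, Violet 3, Amber 3, Teal 3 (sum 37, leaving 4 seats).
Remainders in descending order: Teal 0.8845, Violet 0.7201, Gold 0.6587, Green 0.5864, Amber 0.5467, Blue 0.5266, Silver 0.0467, Red 0.0303.
Largest remainders: Teal, Violet, Gold, Green receive the extra seats.
Violet receives 4.

4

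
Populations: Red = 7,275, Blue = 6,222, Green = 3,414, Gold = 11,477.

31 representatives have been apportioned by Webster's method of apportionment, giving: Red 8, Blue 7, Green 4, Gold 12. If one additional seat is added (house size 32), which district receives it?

Gold

Priority for the next seat is population ÷ (current seats + 0.5).
Priorities: Red 855.882, Blue 829.600, Green 758.667, Gold 918.160.
Highest priority: Gold.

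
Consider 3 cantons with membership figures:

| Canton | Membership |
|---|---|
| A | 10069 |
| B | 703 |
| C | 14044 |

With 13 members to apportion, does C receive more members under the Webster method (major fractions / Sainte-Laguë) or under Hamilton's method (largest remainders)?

Webster: A 5, B 0, C 8.
Hamilton: A 5, B 1, C 7.
C gets 8 under Webster and 7 under Hamilton.

Webster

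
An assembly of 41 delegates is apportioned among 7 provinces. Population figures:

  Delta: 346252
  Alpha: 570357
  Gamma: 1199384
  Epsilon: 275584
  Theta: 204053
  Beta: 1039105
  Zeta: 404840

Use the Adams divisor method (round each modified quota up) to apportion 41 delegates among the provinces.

Standard divisor 4039575/41 ≈ 98526.22; standard quotas: Delta 3.514, Alpha 5.789, Gamma 12.173, Epsilon 2.797, Theta 2.071, Beta 10.546, Zeta 4.109.
Rounding up gives 4, 6, 13, 3, 3, 11, 5 = 45 seats, so the divisor must be adjusted.
With modified divisor 106500: modified quotas Delta 3.251, Alpha 5.355, Gamma 11.262, Epsilon 2.588, Theta 1.916, Beta 9.757, Zeta 3.801.
Rounding up: Delta 4, Alpha 6, Gamma 12, Epsilon 3, Theta 2, Beta 10, Zeta 4 (total 41).

Delta 4, Alpha 6, Gamma 12, Epsilon 3, Theta 2, Beta 10, Zeta 4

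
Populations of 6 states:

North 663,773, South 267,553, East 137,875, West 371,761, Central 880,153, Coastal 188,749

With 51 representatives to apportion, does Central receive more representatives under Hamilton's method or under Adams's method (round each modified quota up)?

Hamilton: North 13, South 5, East 3, West 8, Central 18, Coastal 4.
Adams: North 13, South 6, East 3, West 8, Central 17, Coastal 4.
Central gets 18 under Hamilton and 17 under Adams.

Hamilton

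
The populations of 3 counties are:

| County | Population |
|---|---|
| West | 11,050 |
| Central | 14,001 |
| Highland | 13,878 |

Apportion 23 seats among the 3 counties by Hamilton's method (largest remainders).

West=7, Central=8, Highland=8

Total 38929; standard divisor 38929/23 ≈ 1692.565.
Standard quotas: West 6.5286, Central 8.2721, Highland 8.1994.
Lower quotas: West 6, Central 8, Highland 8 (sum 22, leaving 1 seat).
Remainders in descending order: West 0.5286, Central 0.2721, Highland 0.1994.
The surplus seat goes to West.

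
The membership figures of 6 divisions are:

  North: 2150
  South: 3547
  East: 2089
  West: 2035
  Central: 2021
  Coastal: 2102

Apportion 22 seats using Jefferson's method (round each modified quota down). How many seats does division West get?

3

Standard divisor 13944/22 ≈ 633.818; standard quotas: North 3.392, South 5.596, East 3.296, West 3.211, Central 3.189, Coastal 3.316.
Rounding down gives 3, 5, 3, 3, 3, 3 = 20 seats, so the divisor must be adjusted.
With modified divisor 530: modified quotas North 4.057, South 6.692, East 3.942, West 3.840, Central 3.813, Coastal 3.966.
Rounding down: North 4, South 6, East 3, West 3, Central 3, Coastal 3 (total 22).
West receives 3.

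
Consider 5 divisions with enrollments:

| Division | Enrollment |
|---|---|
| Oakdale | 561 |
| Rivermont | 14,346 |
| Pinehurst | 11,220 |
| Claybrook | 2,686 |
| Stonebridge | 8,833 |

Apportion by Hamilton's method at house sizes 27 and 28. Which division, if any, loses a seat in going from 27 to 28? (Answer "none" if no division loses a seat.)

Oakdale

At 27 seats: Oakdale 1, Rivermont 10, Pinehurst 8, Claybrook 2, Stonebridge 6.
At 28 seats: Oakdale 0, Rivermont 11, Pinehurst 8, Claybrook 2, Stonebridge 7.
Oakdale drops from 1 to 0.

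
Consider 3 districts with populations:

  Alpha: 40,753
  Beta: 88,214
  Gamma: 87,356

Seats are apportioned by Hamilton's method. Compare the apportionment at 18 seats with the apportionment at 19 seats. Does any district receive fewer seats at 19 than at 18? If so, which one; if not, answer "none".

At 18 seats: Alpha 4, Beta 7, Gamma 7.
At 19 seats: Alpha 3, Beta 8, Gamma 8.
Alpha drops from 4 to 3.

Alpha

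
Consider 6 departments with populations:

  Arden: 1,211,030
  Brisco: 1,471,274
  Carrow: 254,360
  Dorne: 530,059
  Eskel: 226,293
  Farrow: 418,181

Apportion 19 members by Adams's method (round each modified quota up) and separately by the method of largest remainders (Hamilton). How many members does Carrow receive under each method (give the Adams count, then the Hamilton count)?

2 and 1

Adams: Arden 5, Brisco 6, Carrow 2, Dorne 3, Eskel 1, Farrow 2.
Hamilton: Arden 6, Brisco 7, Carrow 1, Dorne 2, Eskel 1, Farrow 2.
Carrow gets 2 under Adams and 1 under Hamilton.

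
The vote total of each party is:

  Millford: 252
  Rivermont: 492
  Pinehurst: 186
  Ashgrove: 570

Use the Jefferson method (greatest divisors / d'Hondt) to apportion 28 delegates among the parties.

Millford 5, Rivermont 9, Pinehurst 3, Ashgrove 11

Standard divisor 1500/28 ≈ 53.571; standard quotas: Millford 4.704, Rivermont 9.184, Pinehurst 3.472, Ashgrove 10.640.
Rounding down gives 4, 9, 3, 10 = 26 seats, so the divisor must be adjusted.
With modified divisor 50: modified quotas Millford 5.040, Rivermont 9.840, Pinehurst 3.720, Ashgrove 11.400.
Rounding down: Millford 5, Rivermont 9, Pinehurst 3, Ashgrove 11 (total 28).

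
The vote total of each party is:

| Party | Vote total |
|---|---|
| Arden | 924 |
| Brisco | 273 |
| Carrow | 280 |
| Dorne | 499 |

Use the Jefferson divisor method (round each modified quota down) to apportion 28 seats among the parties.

Standard divisor 1976/28 ≈ 70.571; standard quotas: Arden 13.093, Brisco 3.868, Carrow 3.968, Dorne 7.071.
Rounding down gives 13, 3, 3, 7 = 26 seats, so the divisor must be adjusted.
With modified divisor 67: modified quotas Arden 13.791, Brisco 4.075, Carrow 4.179, Dorne 7.448.
Rounding down: Arden 13, Brisco 4, Carrow 4, Dorne 7 (total 28).

Arden=13, Brisco=4, Carrow=4, Dorne=7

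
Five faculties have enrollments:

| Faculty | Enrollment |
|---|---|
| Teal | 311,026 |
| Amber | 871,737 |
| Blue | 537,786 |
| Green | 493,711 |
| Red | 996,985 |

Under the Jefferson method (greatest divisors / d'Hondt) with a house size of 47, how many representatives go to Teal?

4

Standard divisor 3211245/47 ≈ 68324.362; standard quotas: Teal 4.552, Amber 12.759, Blue 7.871, Green 7.226, Red 14.592.
Rounding down gives 4, 12, 7, 7, 14 = 44 seats, so the divisor must be adjusted.
With modified divisor 64400: modified quotas Teal 4.830, Amber 13.536, Blue 8.351, Green 7.666, Red 15.481.
Rounding down: Teal 4, Amber 13, Blue 8, Green 7, Red 15 (total 47).
Teal receives 4.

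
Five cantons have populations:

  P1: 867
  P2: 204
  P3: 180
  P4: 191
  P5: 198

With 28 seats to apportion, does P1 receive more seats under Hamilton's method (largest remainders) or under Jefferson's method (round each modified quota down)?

Hamilton: P1 15, P2 4, P3 3, P4 3, P5 3.
Jefferson: P1 16, P2 3, P3 3, P4 3, P5 3.
P1 gets 15 under Hamilton and 16 under Jefferson.

Jefferson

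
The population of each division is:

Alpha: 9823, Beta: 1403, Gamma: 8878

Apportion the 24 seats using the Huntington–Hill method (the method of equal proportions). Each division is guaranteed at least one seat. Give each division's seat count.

With divisor 851: modified quotas Alpha 11.543, Beta 1.649, Gamma 10.432.
Geometric-mean thresholds: Alpha √(11·12)=11.489, Beta √(1·2)=1.414, Gamma √(10·11)=10.488.
Each quota rounded against its threshold gives Alpha 12, Beta 2, Gamma 10 (total 24).

Alpha=12, Beta=2, Gamma=10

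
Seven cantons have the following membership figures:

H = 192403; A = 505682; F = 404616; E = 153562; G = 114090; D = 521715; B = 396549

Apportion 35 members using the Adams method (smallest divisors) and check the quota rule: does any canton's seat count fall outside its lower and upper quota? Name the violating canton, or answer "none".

none

Standard quotas: H 2.942, A 7.733, F 6.188, E 2.348, G 1.745, D 7.979, B 6.064.
Adams allocation: H 3, A 7, F 6, E 3, G 2, D 8, B 6.
Every allocation lies between the lower and upper quota.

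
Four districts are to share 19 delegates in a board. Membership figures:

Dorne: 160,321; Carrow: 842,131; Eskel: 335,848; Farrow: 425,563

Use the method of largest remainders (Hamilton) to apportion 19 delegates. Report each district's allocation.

Dorne 2, Carrow 9, Eskel 4, Farrow 4

Total 1763863; standard divisor 1763863/19 ≈ 92834.895.
Standard quotas: Dorne 1.7269, Carrow 9.0713, Eskel 3.6177, Farrow 4.5841.
Lower quotas: Dorne 1, Carrow 9, Eskel 3, Farrow 4 (sum 17, leaving 2 seats).
Remainders in descending order: Dorne 0.7269, Eskel 0.6177, Farrow 0.5841, Carrow 0.0713.
Largest remainders: Dorne, Eskel receive the extra seats.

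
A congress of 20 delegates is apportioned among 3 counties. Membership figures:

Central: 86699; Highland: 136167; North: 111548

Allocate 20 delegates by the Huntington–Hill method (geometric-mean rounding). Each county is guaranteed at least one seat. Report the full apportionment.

With divisor 16630: modified quotas Central 5.213, Highland 8.188, North 6.708.
Geometric-mean thresholds: Central √(5·6)=5.477, Highland √(8·9)=8.485, North √(6·7)=6.481.
Each quota rounded against its threshold gives Central 5, Highland 8, North 7 (total 20).

Central: 5, Highland: 8, North: 7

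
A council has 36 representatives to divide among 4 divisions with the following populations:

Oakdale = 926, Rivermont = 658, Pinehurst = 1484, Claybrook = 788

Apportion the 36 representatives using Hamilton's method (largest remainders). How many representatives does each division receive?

Oakdale 9, Rivermont 6, Pinehurst 14, Claybrook 7

The standard divisor is 3856/36 ≈ 107.111.
Standard quotas: Oakdale 8.645, Rivermont 6.143, Pinehurst 13.855, Claybrook 7.357.
Lower quotas: Oakdale 8, Rivermont 6, Pinehurst 13, Claybrook 7 (sum 34, leaving 2 seats).
Remainders in descending order: Pinehurst 0.855, Oakdale 0.645, Claybrook 0.357, Rivermont 0.143.
The surplus seats go to Pinehurst, Oakdale.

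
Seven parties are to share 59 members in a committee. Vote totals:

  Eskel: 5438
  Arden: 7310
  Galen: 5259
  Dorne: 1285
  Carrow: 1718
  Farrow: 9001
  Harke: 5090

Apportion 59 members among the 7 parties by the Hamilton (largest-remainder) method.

Standard divisor: 35101 ÷ 59 ≈ 594.932.
Standard quotas: Eskel 9.1405, Arden 12.2871, Galen 8.8397, Dorne 2.1599, Carrow 2.8877, Farrow 15.1295, Harke 8.5556.
Lower quotas: Eskel 9, Arden 12, Galen 8, Dorne 2, Carrow 2, Farrow 15, Harke 8 (sum 56, leaving 3 seats).
Remainders in descending order: Carrow 0.8877, Galen 0.8397, Harke 0.5556, Arden 0.2871, Dorne 0.1599, Eskel 0.1405, Farrow 0.1295.
The surplus seats go to Carrow, Galen, Harke.

Eskel=9, Arden=12, Galen=9, Dorne=2, Carrow=3, Farrow=15, Harke=9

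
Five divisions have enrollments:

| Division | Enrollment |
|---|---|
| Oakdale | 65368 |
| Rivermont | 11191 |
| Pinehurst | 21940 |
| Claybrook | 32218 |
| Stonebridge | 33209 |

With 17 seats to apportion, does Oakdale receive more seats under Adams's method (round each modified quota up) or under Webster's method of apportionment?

Webster

Adams: Oakdale 6, Rivermont 2, Pinehurst 2, Claybrook 3, Stonebridge 4.
Webster: Oakdale 7, Rivermont 1, Pinehurst 2, Claybrook 3, Stonebridge 4.
Oakdale gets 6 under Adams and 7 under Webster.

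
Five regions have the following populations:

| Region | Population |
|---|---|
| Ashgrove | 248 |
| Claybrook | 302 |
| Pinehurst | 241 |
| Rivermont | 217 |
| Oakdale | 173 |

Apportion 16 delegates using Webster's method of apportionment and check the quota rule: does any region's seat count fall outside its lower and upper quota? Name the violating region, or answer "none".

none

Standard quotas: Ashgrove 3.360, Claybrook 4.091, Pinehurst 3.265, Rivermont 2.940, Oakdale 2.344.
Webster allocation: Ashgrove 4, Claybrook 4, Pinehurst 3, Rivermont 3, Oakdale 2.
Every allocation lies between the lower and upper quota.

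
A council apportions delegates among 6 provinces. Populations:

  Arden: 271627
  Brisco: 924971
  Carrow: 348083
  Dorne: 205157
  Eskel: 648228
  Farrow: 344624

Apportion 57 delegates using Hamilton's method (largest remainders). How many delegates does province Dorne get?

4

Standard divisor: 2742690 ÷ 57 ≈ 48117.368.
Standard quotas: Arden 5.6451, Brisco 19.2232, Carrow 7.2340, Dorne 4.2637, Eskel 13.4718, Farrow 7.1622.
Lower quotas: Arden 5, Brisco 19, Carrow 7, Dorne 4, Eskel 13, Farrow 7 (sum 55, leaving 2 seats).
Remainders in descending order: Arden 0.6451, Eskel 0.4718, Dorne 0.2637, Carrow 0.2340, Brisco 0.2232, Farrow 0.1622.
Largest remainders: Arden, Eskel receive the extra seats.
Dorne receives 4.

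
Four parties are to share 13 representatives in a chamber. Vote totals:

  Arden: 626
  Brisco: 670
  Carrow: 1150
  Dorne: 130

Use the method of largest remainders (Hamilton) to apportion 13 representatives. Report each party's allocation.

Standard divisor: 2576 ÷ 13 ≈ 198.154.
Standard quotas: Arden 3.159, Brisco 3.381, Carrow 5.804, Dorne 0.656.
Lower quotas: Arden 3, Brisco 3, Carrow 5, Dorne 0 (sum 11, leaving 2 seats).
Remainders in descending order: Carrow 0.804, Dorne 0.656, Brisco 0.381, Arden 0.159.
Largest remainders: Carrow, Dorne receive the extra seats.

Arden=3; Brisco=3; Carrow=6; Dorne=1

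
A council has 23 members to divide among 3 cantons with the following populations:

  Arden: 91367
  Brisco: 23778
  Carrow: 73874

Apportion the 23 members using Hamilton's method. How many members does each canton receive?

Arden 11; Brisco 3; Carrow 9

The standard divisor is 189019/23 ≈ 8218.217.
Standard quotas: Arden 11.1176, Brisco 2.8933, Carrow 8.9891.
Lower quotas: Arden 11, Brisco 2, Carrow 8 (sum 21, leaving 2 seats).
Remainders in descending order: Carrow 0.9891, Brisco 0.8933, Arden 0.1176.
Largest remainders: Carrow, Brisco receive the extra seats.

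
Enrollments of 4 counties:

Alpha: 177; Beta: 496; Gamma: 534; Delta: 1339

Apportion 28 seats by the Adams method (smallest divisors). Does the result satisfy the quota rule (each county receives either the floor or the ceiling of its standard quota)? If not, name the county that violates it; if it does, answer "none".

Standard quotas: Alpha 1.947, Beta 5.455, Gamma 5.873, Delta 14.726.
Adams allocation: Alpha 2, Beta 6, Gamma 6, Delta 14.
Every allocation lies between the lower and upper quota.

none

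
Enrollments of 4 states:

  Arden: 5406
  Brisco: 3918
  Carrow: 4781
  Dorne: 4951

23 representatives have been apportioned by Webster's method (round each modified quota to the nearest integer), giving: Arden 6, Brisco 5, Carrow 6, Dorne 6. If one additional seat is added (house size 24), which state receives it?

Priority for the next seat is population ÷ (current seats + 0.5).
Priorities: Arden 831.692, Brisco 712.364, Carrow 735.538, Dorne 761.692.
Highest priority: Arden.

Arden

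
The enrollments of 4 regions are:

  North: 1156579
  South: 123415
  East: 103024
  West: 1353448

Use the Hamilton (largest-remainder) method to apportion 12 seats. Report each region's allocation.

North 5; South 1; East 0; West 6

Total 2736466; standard divisor 2736466/12 ≈ 228038.833.
Standard quotas: North 5.0719, South 0.5412, East 0.4518, West 5.9352.
Lower quotas: North 5, South 0, East 0, West 5 (sum 10, leaving 2 seats).
Remainders in descending order: West 0.9352, South 0.5412, East 0.4518, North 0.0719.
The surplus seats go to West, South.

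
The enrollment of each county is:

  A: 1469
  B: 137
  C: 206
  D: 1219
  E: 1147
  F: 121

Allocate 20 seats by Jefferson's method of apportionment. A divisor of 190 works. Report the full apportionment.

A 7, B 0, C 1, D 6, E 6, F 0

With modified divisor 190: modified quotas A 7.732, B 0.721, C 1.084, D 6.416, E 6.037, F 0.637.
Rounding down: A 7, B 0, C 1, D 6, E 6, F 0 (total 20).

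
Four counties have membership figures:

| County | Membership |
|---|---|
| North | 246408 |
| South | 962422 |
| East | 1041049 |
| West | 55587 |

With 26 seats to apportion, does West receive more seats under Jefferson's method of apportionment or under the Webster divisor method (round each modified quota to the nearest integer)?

Jefferson: North 3, South 11, East 12, West 0.
Webster: North 3, South 11, East 11, West 1.
West gets 0 under Jefferson and 1 under Webster.

Webster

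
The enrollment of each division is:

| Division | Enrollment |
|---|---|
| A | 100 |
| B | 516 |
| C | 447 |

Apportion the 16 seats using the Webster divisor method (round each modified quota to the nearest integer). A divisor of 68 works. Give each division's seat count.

With modified divisor 68: modified quotas A 1.471, B 7.588, C 6.574.
Rounding to the nearest integer: A 1, B 8, C 7 (total 16).

A 1; B 8; C 7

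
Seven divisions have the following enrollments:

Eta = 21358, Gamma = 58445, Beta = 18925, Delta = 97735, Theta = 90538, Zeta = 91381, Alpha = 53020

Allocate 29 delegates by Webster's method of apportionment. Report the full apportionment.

Eta: 1, Gamma: 4, Beta: 1, Delta: 7, Theta: 6, Zeta: 6, Alpha: 4

Standard divisor 431402/29 ≈ 14875.931; standard quotas: Eta 1.436, Gamma 3.929, Beta 1.272, Delta 6.570, Theta 6.086, Zeta 6.143, Alpha 3.564.
Rounding to the nearest integer gives Eta 1, Gamma 4, Beta 1, Delta 7, Theta 6, Zeta 6, Alpha 4 — total 29, matching the house size, so no adjustment is needed.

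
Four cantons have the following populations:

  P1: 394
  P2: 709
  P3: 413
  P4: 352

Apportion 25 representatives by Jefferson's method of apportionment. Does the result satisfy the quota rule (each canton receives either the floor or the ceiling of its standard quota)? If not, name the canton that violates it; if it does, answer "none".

Standard quotas: P1 5.273, P2 9.489, P3 5.527, P4 4.711.
Jefferson allocation: P1 5, P2 10, P3 5, P4 5.
Every allocation lies between the lower and upper quota.

none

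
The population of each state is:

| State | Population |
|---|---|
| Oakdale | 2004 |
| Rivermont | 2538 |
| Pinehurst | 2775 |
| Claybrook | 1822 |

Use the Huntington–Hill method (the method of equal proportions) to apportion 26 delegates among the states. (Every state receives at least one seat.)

Oakdale 6, Rivermont 7, Pinehurst 8, Claybrook 5

With divisor 353: modified quotas Oakdale 5.677, Rivermont 7.190, Pinehurst 7.861, Claybrook 5.161.
Geometric-mean thresholds: Oakdale √(5·6)=5.477, Rivermont √(7·8)=7.483, Pinehurst √(7·8)=7.483, Claybrook √(5·6)=5.477.
Each quota rounded against its threshold gives Oakdale 6, Rivermont 7, Pinehurst 8, Claybrook 5 (total 26).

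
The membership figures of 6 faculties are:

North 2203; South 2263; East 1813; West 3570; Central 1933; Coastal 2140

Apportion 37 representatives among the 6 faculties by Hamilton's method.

North: 6, South: 6, East: 5, West: 9, Central: 5, Coastal: 6

The standard divisor is 13922/37 ≈ 376.27.
Standard quotas: North 5.855, South 6.014, East 4.818, West 9.488, Central 5.137, Coastal 5.687.
Lower quotas: North 5, South 6, East 4, West 9, Central 5, Coastal 5 (sum 34, leaving 3 seats).
Remainders in descending order: North 0.855, East 0.818, Coastal 0.687, West 0.488, Central 0.137, South 0.014.
Largest remainders: North, East, Coastal receive the extra seats.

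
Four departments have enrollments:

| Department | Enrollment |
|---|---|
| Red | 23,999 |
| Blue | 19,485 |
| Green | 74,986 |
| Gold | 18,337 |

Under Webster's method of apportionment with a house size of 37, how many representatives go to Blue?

Standard divisor 136807/37 ≈ 3697.486; standard quotas: Red 6.491, Blue 5.270, Green 20.280, Gold 4.959.
Rounding to the nearest integer gives 6, 5, 20, 5 = 36 seats, so the divisor must be adjusted.
With modified divisor 3680: modified quotas Red 6.521, Blue 5.295, Green 20.377, Gold 4.983.
Rounding to the nearest integer: Red 7, Blue 5, Green 20, Gold 5 (total 37).
Blue receives 5.

5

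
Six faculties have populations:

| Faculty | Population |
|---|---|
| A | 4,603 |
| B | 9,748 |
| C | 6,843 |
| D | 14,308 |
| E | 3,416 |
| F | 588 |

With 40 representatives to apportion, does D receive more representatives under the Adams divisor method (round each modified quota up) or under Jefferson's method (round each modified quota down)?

Adams: A 5, B 9, C 7, D 14, E 4, F 1.
Jefferson: A 5, B 10, C 7, D 15, E 3, F 0.
D gets 14 under Adams and 15 under Jefferson.

Jefferson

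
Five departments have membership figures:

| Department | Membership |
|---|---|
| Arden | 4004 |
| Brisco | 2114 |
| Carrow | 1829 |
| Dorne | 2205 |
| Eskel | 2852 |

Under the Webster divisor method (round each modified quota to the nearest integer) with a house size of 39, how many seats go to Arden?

Standard divisor 13004/39 ≈ 333.436; standard quotas: Arden 12.008, Brisco 6.340, Carrow 5.485, Dorne 6.613, Eskel 8.553.
Rounding to the nearest integer gives Arden 12, Brisco 6, Carrow 5, Dorne 7, Eskel 9 — total 39, matching the house size, so no adjustment is needed.
Arden receives 12.

12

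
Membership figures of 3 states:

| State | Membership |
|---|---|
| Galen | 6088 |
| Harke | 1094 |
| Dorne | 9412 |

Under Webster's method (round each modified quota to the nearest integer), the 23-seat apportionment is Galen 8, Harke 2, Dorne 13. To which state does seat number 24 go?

Priority for the next seat is population ÷ (current seats + 0.5).
Priorities: Galen 716.235, Harke 437.600, Dorne 697.185.
Highest priority: Galen.

Galen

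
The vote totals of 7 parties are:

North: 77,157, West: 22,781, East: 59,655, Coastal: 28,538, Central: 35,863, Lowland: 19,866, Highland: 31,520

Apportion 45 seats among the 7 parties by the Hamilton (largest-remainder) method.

North=12, West=4, East=10, Coastal=5, Central=6, Lowland=3, Highland=5

The standard divisor is 275380/45 ≈ 6119.556.
Standard quotas: North 12.6083, West 3.7227, East 9.7483, Coastal 4.6634, Central 5.8604, Lowland 3.2463, Highland 5.1507.
Lower quotas: North 12, West 3, East 9, Coastal 4, Central 5, Lowland 3, Highland 5 (sum 41, leaving 4 seats).
Remainders in descending order: Central 0.8604, East 0.7483, West 0.7227, Coastal 0.6634, North 0.6083, Lowland 0.2463, Highland 0.1507.
The surplus seats go to Central, East, West, Coastal.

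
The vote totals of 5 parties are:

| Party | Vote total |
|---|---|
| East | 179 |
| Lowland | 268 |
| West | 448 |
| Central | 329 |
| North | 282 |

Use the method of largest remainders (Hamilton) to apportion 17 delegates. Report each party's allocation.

East=2; Lowland=3; West=5; Central=4; North=3

The standard divisor is 1506/17 ≈ 88.588.
Standard quotas: East 2.021, Lowland 3.025, West 5.057, Central 3.714, North 3.183.
Lower quotas: East 2, Lowland 3, West 5, Central 3, North 3 (sum 16, leaving 1 seat).
Remainders in descending order: Central 0.714, North 0.183, West 0.057, Lowland 0.025, East 0.021.
The surplus seat goes to Central.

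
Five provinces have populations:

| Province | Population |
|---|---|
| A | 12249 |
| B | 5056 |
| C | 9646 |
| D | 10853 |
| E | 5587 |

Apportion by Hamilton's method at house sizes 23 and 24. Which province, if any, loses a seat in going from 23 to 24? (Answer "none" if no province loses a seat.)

At 23 seats: A 6, B 3, C 5, D 6, E 3.
At 24 seats: A 7, B 3, C 5, D 6, E 3.
No province's allocation decreased.

none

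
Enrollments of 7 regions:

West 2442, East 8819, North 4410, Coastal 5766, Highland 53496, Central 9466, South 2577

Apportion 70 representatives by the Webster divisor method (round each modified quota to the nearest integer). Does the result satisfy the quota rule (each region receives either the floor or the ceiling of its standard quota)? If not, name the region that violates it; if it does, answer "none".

Highland

Standard quotas: West 1.965, East 7.098, North 3.549, Coastal 4.641, Highland 43.055, Central 7.618, South 2.074.
Webster allocation: West 2, East 7, North 4, Coastal 5, Highland 42, Central 8, South 2.
Highland has quota 43.055 (lower 43, upper 44) but receives 42 — outside the quota interval.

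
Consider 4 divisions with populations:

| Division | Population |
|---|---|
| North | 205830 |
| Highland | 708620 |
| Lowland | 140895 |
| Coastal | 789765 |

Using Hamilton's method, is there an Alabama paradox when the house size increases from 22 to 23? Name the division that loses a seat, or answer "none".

At 22 seats: North 3, Highland 8, Lowland 2, Coastal 9.
At 23 seats: North 2, Highland 9, Lowland 2, Coastal 10.
North drops from 3 to 2.

North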